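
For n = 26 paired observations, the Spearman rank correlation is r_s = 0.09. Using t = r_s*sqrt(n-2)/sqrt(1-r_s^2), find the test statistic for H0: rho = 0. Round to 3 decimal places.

t = r_s·√(n−2) / √(1−r_s²) with r_s = 0.09, n = 26
  = 0.09·√24 / √(1 − 0.0081)
  = 0.09·4.898979 / 0.995942
  = 0.440908 / 0.995942 = 0.443

0.443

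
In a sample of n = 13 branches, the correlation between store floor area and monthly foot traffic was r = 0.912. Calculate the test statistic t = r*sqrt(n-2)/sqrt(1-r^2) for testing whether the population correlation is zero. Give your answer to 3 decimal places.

7.374

1 − r² = 1 − 0.831744 = 0.168256;  √(1−r²) = 0.410190
√(n−2) = √11 = 3.316625
t = r·√(n−2)/√(1−r²) = 0.912 · 3.316625 / 0.410190 = 7.374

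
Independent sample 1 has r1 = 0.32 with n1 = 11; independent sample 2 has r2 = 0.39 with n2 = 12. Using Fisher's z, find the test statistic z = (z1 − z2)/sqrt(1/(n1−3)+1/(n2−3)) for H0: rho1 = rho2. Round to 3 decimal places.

-0.165

z1 = atanh(0.32) = 0.331647,  z2 = atanh(0.39) = 0.411800
SE = √(1/(n1−3) + 1/(n2−3)) = √(1/8 + 1/9) = √(0.1250000 + 0.1111111) = √0.2361111 = 0.485913
z = (z1 − z2)/SE = (0.331647 − 0.411800) / 0.485913 = -0.080153 / 0.485913 = -0.165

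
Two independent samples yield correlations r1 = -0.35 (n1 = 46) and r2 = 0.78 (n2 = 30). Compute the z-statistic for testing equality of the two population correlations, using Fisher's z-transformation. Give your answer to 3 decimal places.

z1 = atanh(-0.35) = -0.365444,  z2 = atanh(0.78) = 1.045371
SE = √(1/(n1−3) + 1/(n2−3)) = √(1/43 + 1/27) = √(0.0232558 + 0.0370370) = √0.0602928 = 0.245546
z = (z1 − z2)/SE = (-0.365444 − 1.045371) / 0.245546 = -1.410815 / 0.245546 = -5.746

-5.746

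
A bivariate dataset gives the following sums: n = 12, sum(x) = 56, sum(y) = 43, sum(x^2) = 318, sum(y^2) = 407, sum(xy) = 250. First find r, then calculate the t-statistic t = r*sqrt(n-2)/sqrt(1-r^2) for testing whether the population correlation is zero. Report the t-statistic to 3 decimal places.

Numerator: nΣxy − (Σx)(Σy) = 12·250 − (56)(43) = 592
Denominator: √[(nΣx²−(Σx)²)(nΣy²−(Σy)²)]
  nΣx²−(Σx)² = 12·318 − 3136 = 680;  nΣy²−(Σy)² = 12·407 − 1849 = 3035
  √(680·3035) = √2063800 = 1436.5932
r = 592 / 1436.5932 = 0.4121
t = r·√(n−2)/√(1−r²) = 0.4121·√10 / √(1−0.169826) = 1.303175 / 0.911139 = 1.430

1.430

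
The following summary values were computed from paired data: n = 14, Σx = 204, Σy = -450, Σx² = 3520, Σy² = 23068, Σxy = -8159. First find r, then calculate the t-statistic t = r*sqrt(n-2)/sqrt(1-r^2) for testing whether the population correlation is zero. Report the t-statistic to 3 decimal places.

-3.790

Numerator: nΣxy − (Σx)(Σy) = 14·(-8159) − (204)(-450) = -22426
Denominator: √[(nΣx²−(Σx)²)(nΣy²−(Σy)²)]
  nΣx²−(Σx)² = 14·3520 − 41616 = 7664;  nΣy²−(Σy)² = 14·23068 − 202500 = 120452
  √(7664·120452) = √923144128 = 30383.2870
r = -22426 / 30383.2870 = -0.7381
t = r·√(n−2)/√(1−r²) = -0.7381·√12 / √(1−0.544792) = -2.556853 / 0.674691 = -3.790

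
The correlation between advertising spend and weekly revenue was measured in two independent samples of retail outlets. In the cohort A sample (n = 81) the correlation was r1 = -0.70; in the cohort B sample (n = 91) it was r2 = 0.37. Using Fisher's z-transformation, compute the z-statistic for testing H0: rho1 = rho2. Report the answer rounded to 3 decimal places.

z1 = atanh(-0.70) = -0.867301,  z2 = atanh(0.37) = 0.388423
SE = √(1/(n1−3) + 1/(n2−3)) = √(1/78 + 1/88) = √(0.0128205 + 0.0113636) = √0.0241841 = 0.155512
z = (z1 − z2)/SE = (-0.867301 − 0.388423) / 0.155512 = -1.255724 / 0.155512 = -8.075

-8.075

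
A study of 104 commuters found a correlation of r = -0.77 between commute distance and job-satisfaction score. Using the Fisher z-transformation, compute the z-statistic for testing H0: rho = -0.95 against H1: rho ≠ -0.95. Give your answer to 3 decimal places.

8.155

z_r = atanh(-0.77) = -1.020328,  z_0 = atanh(-0.95) = -1.831781
SE = 1/√(n−3) = 1/√101 = 0.099504
z = (z_r − z_0)/SE = (-1.020328 − (-1.831781)) / 0.099504 = 0.811453 / 0.099504 = 8.155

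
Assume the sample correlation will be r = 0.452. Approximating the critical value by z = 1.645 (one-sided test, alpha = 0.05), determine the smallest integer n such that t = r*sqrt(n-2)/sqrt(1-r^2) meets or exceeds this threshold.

r√(n−2)/√(1−r²) ≥ 1.645  ⇔  n−2 ≥ (1.645)²·(1−r²)/r²
(1−r²)/r² = (1−0.204304)/0.204304 = 3.8947
n ≥ 2 + 2.706025·3.8947 = 2 + 10.5392 = 12.5392
⌈12.5392⌉ = 13

13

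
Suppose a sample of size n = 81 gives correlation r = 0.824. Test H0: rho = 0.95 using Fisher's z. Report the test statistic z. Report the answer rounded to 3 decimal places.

Fisher z: atanh(0.824) = 1.169152, atanh(0.95) = 1.831781
z = (z_r − z_0)·√(n−3) = (1.169152 − 1.831781)·√78 = -0.662629 · 8.831761 = -5.852

-5.852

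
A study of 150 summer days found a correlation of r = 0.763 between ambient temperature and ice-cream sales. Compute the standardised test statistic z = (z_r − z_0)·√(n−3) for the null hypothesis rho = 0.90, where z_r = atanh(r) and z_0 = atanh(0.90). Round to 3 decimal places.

-5.685

z_r = atanh(0.763) = 1.003356,  z_0 = atanh(0.90) = 1.472219
SE = 1/√(n−3) = 1/√147 = 0.082479
z = (z_r − z_0)/SE = (1.003356 − 1.472219) / 0.082479 = -0.468863 / 0.082479 = -5.685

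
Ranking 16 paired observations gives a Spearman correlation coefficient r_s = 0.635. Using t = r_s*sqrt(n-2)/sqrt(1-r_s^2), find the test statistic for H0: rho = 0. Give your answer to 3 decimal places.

3.076

1 − r_s² = 1 − 0.403225 = 0.596775;  √(1−r_s²) = 0.772512
√(n−2) = √14 = 3.741657
t = r_s·√(n−2)/√(1−r_s²) = 0.635 · 3.741657 / 0.772512 = 3.076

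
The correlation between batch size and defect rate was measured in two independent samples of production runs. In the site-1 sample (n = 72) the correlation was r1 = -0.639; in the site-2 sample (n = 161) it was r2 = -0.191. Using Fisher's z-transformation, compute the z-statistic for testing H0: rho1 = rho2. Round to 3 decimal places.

z1 = atanh(-0.639) = -0.756482,  z2 = atanh(-0.191) = -0.193375
SE = √(1/(n1−3) + 1/(n2−3)) = √(1/69 + 1/158) = √(0.0144928 + 0.0063291) = √0.0208219 = 0.144298
z = (z1 − z2)/SE = (-0.756482 − (-0.193375)) / 0.144298 = -0.563107 / 0.144298 = -3.902

-3.902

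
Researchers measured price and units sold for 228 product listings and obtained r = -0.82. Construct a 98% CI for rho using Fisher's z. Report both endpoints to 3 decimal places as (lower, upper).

Fisher z: z_r = atanh(r) = ½·ln((1+(-0.82))/(1−(-0.82))) = -1.156817
SE(z) = 1/√(n−3) = 1/√225 = 0.066667
98% ⇒ z* = 2.326; margin = 2.326·0.066667 = 0.155067
CI on z-scale: (-1.311884, -1.001750)
Back-transform: tanh(-1.311884) = -0.864751, tanh(-1.001750) = -0.762328

(-0.865, -0.762)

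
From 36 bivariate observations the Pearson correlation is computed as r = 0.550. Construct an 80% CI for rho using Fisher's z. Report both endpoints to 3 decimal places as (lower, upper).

z_r = atanh(0.550) = 0.618381;  SE = 1/√(n−3) = 1/√33 = 0.174078
z-limits: 0.618381 ± 1.282·0.174078 = 0.618381 ± 0.223168 = [0.395213, 0.841549]
ρ-limits: (tanh 0.395213, tanh 0.841549) = (0.376, 0.687)

(0.376, 0.687)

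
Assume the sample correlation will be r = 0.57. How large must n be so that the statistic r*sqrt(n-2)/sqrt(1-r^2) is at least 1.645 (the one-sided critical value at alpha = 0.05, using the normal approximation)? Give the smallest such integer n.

8

r√(n−2)/√(1−r²) ≥ 1.645  ⇔  n−2 ≥ (1.645)²·(1−r²)/r²
(1−r²)/r² = (1−0.3249)/0.3249 = 2.0779
n ≥ 2 + 2.706025·2.0779 = 2 + 5.6228 = 7.6228
⌈7.6228⌉ = 8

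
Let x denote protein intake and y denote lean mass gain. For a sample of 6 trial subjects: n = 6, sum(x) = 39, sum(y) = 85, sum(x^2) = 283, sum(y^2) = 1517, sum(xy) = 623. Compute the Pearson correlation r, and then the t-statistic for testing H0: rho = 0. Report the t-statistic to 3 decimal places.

Numerator: nΣxy − (Σx)(Σy) = 6·623 − (39)(85) = 423
Denominator: √[(nΣx²−(Σx)²)(nΣy²−(Σy)²)]
  nΣx²−(Σx)² = 6·283 − 1521 = 177;  nΣy²−(Σy)² = 6·1517 − 7225 = 1877
  √(177·1877) = √332229 = 576.3931
r = 423 / 576.3931 = 0.7339
t = r·√(n−2)/√(1−r²) = 0.7339·√4 / √(1−0.538609) = 1.467800 / 0.679258 = 2.161

2.161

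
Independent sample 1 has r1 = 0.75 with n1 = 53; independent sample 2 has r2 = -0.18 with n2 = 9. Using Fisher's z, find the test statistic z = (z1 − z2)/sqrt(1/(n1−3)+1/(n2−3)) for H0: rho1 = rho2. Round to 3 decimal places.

Fisher z-transforms: z1 = atanh(0.75) = 0.972955, z2 = atanh(-0.18) = -0.181983; difference d = 1.154938
Var(d) = 1/50 + 1/6 = 0.0200000 + 0.1666667 = 0.1866667
z = d/√Var(d) = 1.154938 / √0.1866667 = 1.154938 / 0.432049 = 2.673

2.673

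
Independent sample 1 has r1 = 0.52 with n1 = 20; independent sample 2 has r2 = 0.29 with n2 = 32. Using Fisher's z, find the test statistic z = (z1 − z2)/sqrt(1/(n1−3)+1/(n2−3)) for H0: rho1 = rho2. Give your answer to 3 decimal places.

Fisher z-transforms: z1 = atanh(0.52) = 0.576340, z2 = atanh(0.29) = 0.298566; difference d = 0.277774
Var(d) = 1/17 + 1/29 = 0.0588235 + 0.0344828 = 0.0933063
z = d/√Var(d) = 0.277774 / √0.0933063 = 0.277774 / 0.305461 = 0.909

0.909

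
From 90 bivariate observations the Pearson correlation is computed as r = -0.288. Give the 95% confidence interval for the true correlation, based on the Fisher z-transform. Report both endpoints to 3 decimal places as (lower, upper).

(-0.467, -0.086)

z_r = atanh(-0.288) = -0.296384;  SE = 1/√(n−3) = 1/√87 = 0.107211
z-limits: -0.296384 ± 1.960·0.107211 = -0.296384 ± 0.210134 = [-0.506518, -0.086250]
ρ-limits: (tanh -0.506518, tanh -0.086250) = (-0.467, -0.086)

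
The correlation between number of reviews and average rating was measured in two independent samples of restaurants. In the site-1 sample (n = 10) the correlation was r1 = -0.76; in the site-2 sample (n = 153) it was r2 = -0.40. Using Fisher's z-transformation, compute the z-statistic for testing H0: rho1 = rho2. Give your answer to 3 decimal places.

Fisher z-transforms: z1 = atanh(-0.76) = -0.996215, z2 = atanh(-0.40) = -0.423649; difference d = -0.572566
Var(d) = 1/7 + 1/150 = 0.1428571 + 0.0066667 = 0.1495238
z = d/√Var(d) = -0.572566 / √0.1495238 = -0.572566 / 0.386683 = -1.481

-1.481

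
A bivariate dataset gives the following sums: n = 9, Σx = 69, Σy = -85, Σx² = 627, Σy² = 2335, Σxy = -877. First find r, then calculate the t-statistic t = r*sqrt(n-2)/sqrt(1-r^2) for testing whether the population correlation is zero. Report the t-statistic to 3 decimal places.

Numerator: nΣxy − (Σx)(Σy) = 9·(-877) − (69)(-85) = -2028
Denominator: √[(nΣx²−(Σx)²)(nΣy²−(Σy)²)]
  nΣx²−(Σx)² = 9·627 − 4761 = 882;  nΣy²−(Σy)² = 9·2335 − 7225 = 13790
  √(882·13790) = √12162780 = 3487.5177
r = -2028 / 3487.5177 = -0.5815
t = r·√(n−2)/√(1−r²) = -0.5815·√7 / √(1−0.338142) = -1.538504 / 0.813547 = -1.891

-1.891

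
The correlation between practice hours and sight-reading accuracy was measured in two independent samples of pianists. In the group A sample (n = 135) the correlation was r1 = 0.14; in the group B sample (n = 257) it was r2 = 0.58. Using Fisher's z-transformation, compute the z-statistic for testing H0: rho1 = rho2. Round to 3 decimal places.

-4.861

Fisher z-transforms: z1 = atanh(0.14) = 0.140926, z2 = atanh(0.58) = 0.662463; difference d = -0.521537
Var(d) = 1/132 + 1/254 = 0.0075758 + 0.0039370 = 0.0115128
z = d/√Var(d) = -0.521537 / √0.0115128 = -0.521537 / 0.107298 = -4.861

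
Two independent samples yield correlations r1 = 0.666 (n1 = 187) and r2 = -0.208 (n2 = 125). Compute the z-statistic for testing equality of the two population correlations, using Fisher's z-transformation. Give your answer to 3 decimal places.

Fisher z-transforms: z1 = atanh(0.666) = 0.803520, z2 = atanh(-0.208) = -0.211080; difference d = 1.014600
Var(d) = 1/184 + 1/122 = 0.0054348 + 0.0081967 = 0.0136315
z = d/√Var(d) = 1.014600 / √0.0136315 = 1.014600 / 0.116754 = 8.690

8.690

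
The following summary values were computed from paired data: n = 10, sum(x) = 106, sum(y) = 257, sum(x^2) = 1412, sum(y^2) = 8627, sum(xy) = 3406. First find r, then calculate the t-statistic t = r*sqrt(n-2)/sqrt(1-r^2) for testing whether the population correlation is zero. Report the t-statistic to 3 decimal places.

S_xy = nΣxy − ΣxΣy = 10·3406 − 106·257 = 34060 − 27242 = 6818
S_xx = nΣx² − (Σx)² = 10·1412 − 106² = 14120 − 11236 = 2884
S_yy = nΣy² − (Σy)² = 10·8627 − 257² = 86270 − 66049 = 20221
r = S_xy / √(S_xx·S_yy) = 6818 / √(2884·20221) = 6818 / √58317364 = 6818 / 7636.5806 = 0.8928
t = r·√(n−2)/√(1−r²) = 0.8928·√8 / √(1−0.797092) = 2.525220 / 0.450453 = 5.606

5.606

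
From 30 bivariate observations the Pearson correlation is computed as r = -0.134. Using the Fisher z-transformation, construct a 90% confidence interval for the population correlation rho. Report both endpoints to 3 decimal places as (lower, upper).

Fisher z: z_r = atanh(r) = ½·ln((1+(-0.134))/(1−(-0.134))) = -0.134811
SE(z) = 1/√(n−3) = 1/√27 = 0.192450
90% ⇒ z* = 1.645; margin = 1.645·0.192450 = 0.316580
CI on z-scale: (-0.451391, 0.181769)
Back-transform: tanh(-0.451391) = -0.423042, tanh(0.181769) = 0.179793

(-0.423, 0.180)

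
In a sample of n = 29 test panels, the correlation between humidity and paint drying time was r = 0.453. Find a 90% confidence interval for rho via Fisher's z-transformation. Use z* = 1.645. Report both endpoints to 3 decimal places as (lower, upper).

Fisher z: z_r = atanh(r) = ½·ln((1+0.453)/(1−0.453)) = 0.488468
SE(z) = 1/√(n−3) = 1/√26 = 0.196116
90% ⇒ z* = 1.645; margin = 1.645·0.196116 = 0.322611
CI on z-scale: (0.165857, 0.811079)
Back-transform: tanh(0.165857) = 0.164353, tanh(0.811079) = 0.670185

(0.164, 0.670)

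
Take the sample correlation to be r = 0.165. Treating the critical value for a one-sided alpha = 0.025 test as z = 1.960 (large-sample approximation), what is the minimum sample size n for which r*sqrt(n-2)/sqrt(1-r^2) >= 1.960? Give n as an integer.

140

r√(n−2)/√(1−r²) ≥ 1.960  ⇔  n−2 ≥ (1.960)²·(1−r²)/r²
(1−r²)/r² = (1−0.027225)/0.027225 = 35.7309
n ≥ 2 + 3.8416·35.7309 = 2 + 137.2638 = 139.2638
⌈139.2638⌉ = 140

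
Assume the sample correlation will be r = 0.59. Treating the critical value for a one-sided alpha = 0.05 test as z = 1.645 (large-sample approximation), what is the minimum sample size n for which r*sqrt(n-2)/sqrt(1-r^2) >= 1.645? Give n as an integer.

8

Need r·√(n−2)/√(1−r²) ≥ 1.645
√(n−2) ≥ 1.645·√(1−0.3481) / 0.59 = 1.645·0.807403 / 0.59 = 2.2511
n−2 ≥ 5.0675  ⇒  n ≥ 7.0675
Smallest integer n = 8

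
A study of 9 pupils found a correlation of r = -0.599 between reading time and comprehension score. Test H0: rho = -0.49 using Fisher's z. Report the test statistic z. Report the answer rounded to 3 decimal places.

-0.381

z_r = atanh(-0.599) = -0.691586,  z_0 = atanh(-0.49) = -0.536060
SE = 1/√(n−3) = 1/√6 = 0.408248
z = (z_r − z_0)/SE = (-0.691586 − (-0.536060)) / 0.408248 = -0.155526 / 0.408248 = -0.381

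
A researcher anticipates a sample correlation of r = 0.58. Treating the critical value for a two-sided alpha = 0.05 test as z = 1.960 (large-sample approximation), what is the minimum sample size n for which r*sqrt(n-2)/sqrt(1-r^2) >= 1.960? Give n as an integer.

10

r√(n−2)/√(1−r²) ≥ 1.960  ⇔  n−2 ≥ (1.960)²·(1−r²)/r²
(1−r²)/r² = (1−0.3364)/0.3364 = 1.9727
n ≥ 2 + 3.8416·1.9727 = 2 + 7.5783 = 9.5783
⌈9.5783⌉ = 10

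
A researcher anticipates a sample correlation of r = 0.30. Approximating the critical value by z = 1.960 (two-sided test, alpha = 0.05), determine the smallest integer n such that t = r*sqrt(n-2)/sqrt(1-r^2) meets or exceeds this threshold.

Need r·√(n−2)/√(1−r²) ≥ 1.960
√(n−2) ≥ 1.960·√(1−0.0900) / 0.30 = 1.960·0.953939 / 0.30 = 6.2324
n−2 ≥ 38.8428  ⇒  n ≥ 40.8428
Smallest integer n = 41

41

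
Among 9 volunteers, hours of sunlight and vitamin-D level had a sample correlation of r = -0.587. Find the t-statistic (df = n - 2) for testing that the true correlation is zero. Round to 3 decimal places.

1 − r² = 1 − 0.344569 = 0.655431;  √(1−r²) = 0.809587
√(n−2) = √7 = 2.645751
t = r·√(n−2)/√(1−r²) = -0.587 · 2.645751 / 0.809587 = -1.918

-1.918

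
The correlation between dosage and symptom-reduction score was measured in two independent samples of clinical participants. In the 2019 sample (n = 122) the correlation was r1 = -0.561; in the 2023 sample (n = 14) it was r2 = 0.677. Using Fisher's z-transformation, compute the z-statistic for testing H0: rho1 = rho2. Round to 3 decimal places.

Fisher z-transforms: z1 = atanh(-0.561) = -0.634291, z2 = atanh(0.677) = 0.823555; difference d = -1.457846
Var(d) = 1/119 + 1/11 = 0.0084034 + 0.0909091 = 0.0993125
z = d/√Var(d) = -1.457846 / √0.0993125 = -1.457846 / 0.315139 = -4.626

-4.626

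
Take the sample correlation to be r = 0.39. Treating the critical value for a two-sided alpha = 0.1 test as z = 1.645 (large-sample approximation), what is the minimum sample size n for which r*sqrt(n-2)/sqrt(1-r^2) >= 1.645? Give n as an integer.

Need r·√(n−2)/√(1−r²) ≥ 1.645
√(n−2) ≥ 1.645·√(1−0.1521) / 0.39 = 1.645·0.920815 / 0.39 = 3.8840
n−2 ≥ 15.0855  ⇒  n ≥ 17.0855
Smallest integer n = 18

18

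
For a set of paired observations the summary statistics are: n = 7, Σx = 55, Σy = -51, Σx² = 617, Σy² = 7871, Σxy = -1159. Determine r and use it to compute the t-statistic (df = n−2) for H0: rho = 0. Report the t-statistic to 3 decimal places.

Numerator: nΣxy − (Σx)(Σy) = 7·(-1159) − (55)(-51) = -5308
Denominator: √[(nΣx²−(Σx)²)(nΣy²−(Σy)²)]
  nΣx²−(Σx)² = 7·617 − 3025 = 1294;  nΣy²−(Σy)² = 7·7871 − 2601 = 52496
  √(1294·52496) = √67929824 = 8241.9551
r = -5308 / 8241.9551 = -0.6440
t = r·√(n−2)/√(1−r²) = -0.6440·√5 / √(1−0.414736) = -1.440028 / 0.765025 = -1.882

-1.882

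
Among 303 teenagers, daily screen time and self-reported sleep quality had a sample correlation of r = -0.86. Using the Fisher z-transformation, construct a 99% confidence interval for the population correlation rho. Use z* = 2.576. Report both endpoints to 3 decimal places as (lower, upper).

Fisher z: z_r = atanh(r) = ½·ln((1+(-0.86))/(1−(-0.86))) = -1.293345
SE(z) = 1/√(n−3) = 1/√300 = 0.057735
99% ⇒ z* = 2.576; margin = 2.576·0.057735 = 0.148725
CI on z-scale: (-1.442070, -1.144620)
Back-transform: tanh(-1.442070) = -0.894114, tanh(-1.144620) = -0.815964

(-0.894, -0.816)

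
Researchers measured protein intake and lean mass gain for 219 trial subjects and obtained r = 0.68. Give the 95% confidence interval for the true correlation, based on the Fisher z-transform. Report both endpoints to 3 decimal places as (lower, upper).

z_r = atanh(0.68) = 0.829114;  SE = 1/√(n−3) = 1/√216 = 0.068041
z-limits: 0.829114 ± 1.960·0.068041 = 0.829114 ± 0.133360 = [0.695754, 0.962474]
ρ-limits: (tanh 0.695754, tanh 0.962474) = (0.602, 0.745)

(0.602, 0.745)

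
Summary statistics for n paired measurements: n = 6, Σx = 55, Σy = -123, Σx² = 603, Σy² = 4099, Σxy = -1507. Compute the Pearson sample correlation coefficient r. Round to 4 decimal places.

S_xy = nΣxy − ΣxΣy = 6·(-1507) − 55·(-123) = -9042 − (-6765) = -2277
S_xx = nΣx² − (Σx)² = 6·603 − 55² = 3618 − 3025 = 593
S_yy = nΣy² − (Σy)² = 6·4099 − (-123)² = 24594 − 15129 = 9465
r = S_xy / √(S_xx·S_yy) = -2277 / √(593·9465) = -2277 / √5612745 = -2277 / 2369.1233 = -0.9611

-0.9611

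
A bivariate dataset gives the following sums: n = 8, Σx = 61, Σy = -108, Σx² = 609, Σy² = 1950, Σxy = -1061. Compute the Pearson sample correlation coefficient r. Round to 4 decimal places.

S_xy = nΣxy − ΣxΣy = 8·(-1061) − 61·(-108) = -8488 − (-6588) = -1900
S_xx = nΣx² − (Σx)² = 8·609 − 61² = 4872 − 3721 = 1151
S_yy = nΣy² − (Σy)² = 8·1950 − (-108)² = 15600 − 11664 = 3936
r = S_xy / √(S_xx·S_yy) = -1900 / √(1151·3936) = -1900 / √4530336 = -1900 / 2128.4586 = -0.8927

-0.8927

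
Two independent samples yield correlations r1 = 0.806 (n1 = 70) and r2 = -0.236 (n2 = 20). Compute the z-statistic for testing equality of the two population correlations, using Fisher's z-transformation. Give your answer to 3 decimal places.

4.993

z1 = atanh(0.806) = 1.115506,  z2 = atanh(-0.236) = -0.240534
SE = √(1/(n1−3) + 1/(n2−3)) = √(1/67 + 1/17) = √(0.0149254 + 0.0588235) = √0.0737489 = 0.271567
z = (z1 − z2)/SE = (1.115506 − (-0.240534)) / 0.271567 = 1.356040 / 0.271567 = 4.993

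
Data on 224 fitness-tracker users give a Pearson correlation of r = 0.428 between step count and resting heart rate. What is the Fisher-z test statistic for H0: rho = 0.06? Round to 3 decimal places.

z_r = atanh(0.428) = 0.457446,  z_0 = atanh(0.06) = 0.060072
SE = 1/√(n−3) = 1/√221 = 0.067267
z = (z_r − z_0)/SE = (0.457446 − 0.060072) / 0.067267 = 0.397374 / 0.067267 = 5.907

5.907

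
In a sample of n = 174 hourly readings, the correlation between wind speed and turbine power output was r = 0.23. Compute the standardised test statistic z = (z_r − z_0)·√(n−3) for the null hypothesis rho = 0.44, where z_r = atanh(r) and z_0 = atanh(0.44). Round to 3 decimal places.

Fisher z: atanh(0.23) = 0.234189, atanh(0.44) = 0.472231
z = (z_r − z_0)·√(n−3) = (0.234189 − 0.472231)·√171 = -0.238042 · 13.076697 = -3.113

-3.113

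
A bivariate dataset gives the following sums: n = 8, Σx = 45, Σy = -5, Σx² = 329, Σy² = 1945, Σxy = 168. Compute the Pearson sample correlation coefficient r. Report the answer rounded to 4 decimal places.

0.5109

S_xy = nΣxy − ΣxΣy = 8·168 − 45·(-5) = 1344 − (-225) = 1569
S_xx = nΣx² − (Σx)² = 8·329 − 45² = 2632 − 2025 = 607
S_yy = nΣy² − (Σy)² = 8·1945 − (-5)² = 15560 − 25 = 15535
r = S_xy / √(S_xx·S_yy) = 1569 / √(607·15535) = 1569 / √9429745 = 1569 / 3070.7890 = 0.5109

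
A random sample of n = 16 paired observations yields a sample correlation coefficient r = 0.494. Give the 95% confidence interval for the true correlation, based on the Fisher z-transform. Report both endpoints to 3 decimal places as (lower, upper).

Fisher z: z_r = atanh(r) = ½·ln((1+0.494)/(1−0.494)) = 0.541338
SE(z) = 1/√(n−3) = 1/√13 = 0.277350
95% ⇒ z* = 1.960; margin = 1.960·0.277350 = 0.543606
CI on z-scale: (-0.002268, 1.084944)
Back-transform: tanh(-0.002268) = -0.002268, tanh(1.084944) = 0.795025

(-0.002, 0.795)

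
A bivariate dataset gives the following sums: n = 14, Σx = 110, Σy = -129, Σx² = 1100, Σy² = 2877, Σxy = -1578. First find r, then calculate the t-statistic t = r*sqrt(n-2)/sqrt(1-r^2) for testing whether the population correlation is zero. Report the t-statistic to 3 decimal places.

-6.939

S_xy = nΣxy − ΣxΣy = 14·(-1578) − 110·(-129) = -22092 − (-14190) = -7902
S_xx = nΣx² − (Σx)² = 14·1100 − 110² = 15400 − 12100 = 3300
S_yy = nΣy² − (Σy)² = 14·2877 − (-129)² = 40278 − 16641 = 23637
r = S_xy / √(S_xx·S_yy) = -7902 / √(3300·23637) = -7902 / √78002100 = -7902 / 8831.8798 = -0.8947
t = r·√(n−2)/√(1−r²) = -0.8947·√12 / √(1−0.800488) = -3.099332 / 0.446668 = -6.939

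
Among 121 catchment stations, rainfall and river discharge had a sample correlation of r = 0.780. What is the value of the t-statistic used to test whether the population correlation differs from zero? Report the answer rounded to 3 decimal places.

t = r·√(n−2) / √(1−r²) with r = 0.780, n = 121
  = 0.780·√119 / √(1 − 0.608400)
  = 0.780·10.908712 / 0.625780
  = 8.508795 / 0.625780 = 13.597

13.597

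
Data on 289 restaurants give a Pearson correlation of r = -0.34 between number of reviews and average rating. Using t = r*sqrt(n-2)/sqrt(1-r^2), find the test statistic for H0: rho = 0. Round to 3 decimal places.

1 − r² = 1 − 0.1156 = 0.8844;  √(1−r²) = 0.940425
√(n−2) = √287 = 16.941074
t = r·√(n−2)/√(1−r²) = -0.34 · 16.941074 / 0.940425 = -6.125

-6.125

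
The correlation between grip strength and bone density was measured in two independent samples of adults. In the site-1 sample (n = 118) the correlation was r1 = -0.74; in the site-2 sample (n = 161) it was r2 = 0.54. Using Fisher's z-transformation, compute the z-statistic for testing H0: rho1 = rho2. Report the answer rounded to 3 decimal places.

z1 = atanh(-0.74) = -0.950479,  z2 = atanh(0.54) = 0.604156
SE = √(1/(n1−3) + 1/(n2−3)) = √(1/115 + 1/158) = √(0.0086957 + 0.0063291) = √0.0150248 = 0.122576
z = (z1 − z2)/SE = (-0.950479 − 0.604156) / 0.122576 = -1.554635 / 0.122576 = -12.683

-12.683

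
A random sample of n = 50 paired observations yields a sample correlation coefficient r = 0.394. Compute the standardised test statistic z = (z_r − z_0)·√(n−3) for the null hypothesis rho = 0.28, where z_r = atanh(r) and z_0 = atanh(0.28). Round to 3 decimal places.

0.883

z_r = atanh(0.394) = 0.416526,  z_0 = atanh(0.28) = 0.287682
SE = 1/√(n−3) = 1/√47 = 0.145865
z = (z_r − z_0)/SE = (0.416526 − 0.287682) / 0.145865 = 0.128844 / 0.145865 = 0.883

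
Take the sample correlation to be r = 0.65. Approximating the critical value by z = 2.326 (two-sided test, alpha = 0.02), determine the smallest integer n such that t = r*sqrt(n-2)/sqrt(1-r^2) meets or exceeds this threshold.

Need r·√(n−2)/√(1−r²) ≥ 2.326
√(n−2) ≥ 2.326·√(1−0.4225) / 0.65 = 2.326·0.759934 / 0.65 = 2.7194
n−2 ≥ 7.3951  ⇒  n ≥ 9.3951
Smallest integer n = 10

10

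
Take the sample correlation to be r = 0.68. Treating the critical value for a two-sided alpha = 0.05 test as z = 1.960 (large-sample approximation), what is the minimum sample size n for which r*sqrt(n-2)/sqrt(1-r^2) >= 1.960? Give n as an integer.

r√(n−2)/√(1−r²) ≥ 1.960  ⇔  n−2 ≥ (1.960)²·(1−r²)/r²
(1−r²)/r² = (1−0.4624)/0.4624 = 1.1626
n ≥ 2 + 3.8416·1.1626 = 2 + 4.4662 = 6.4662
⌈6.4662⌉ = 7

7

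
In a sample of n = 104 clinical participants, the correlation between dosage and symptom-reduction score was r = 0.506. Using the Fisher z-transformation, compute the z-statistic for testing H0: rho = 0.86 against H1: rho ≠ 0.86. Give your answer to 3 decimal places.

-7.397

z_r = atanh(0.506) = 0.557338,  z_0 = atanh(0.86) = 1.293345
SE = 1/√(n−3) = 1/√101 = 0.099504
z = (z_r − z_0)/SE = (0.557338 − 1.293345) / 0.099504 = -0.736007 / 0.099504 = -7.397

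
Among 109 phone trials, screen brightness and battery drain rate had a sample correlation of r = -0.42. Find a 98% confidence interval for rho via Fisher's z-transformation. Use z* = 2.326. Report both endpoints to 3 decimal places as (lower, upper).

(-0.587, -0.218)

z_r = atanh(-0.42) = -0.447692;  SE = 1/√(n−3) = 1/√106 = 0.097129
z-limits: -0.447692 ± 2.326·0.097129 = -0.447692 ± 0.225922 = [-0.673614, -0.221770]
ρ-limits: (tanh -0.673614, tanh -0.221770) = (-0.587, -0.218)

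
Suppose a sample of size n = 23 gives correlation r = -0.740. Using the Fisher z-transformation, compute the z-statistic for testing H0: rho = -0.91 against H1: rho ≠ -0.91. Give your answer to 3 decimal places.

Fisher z: atanh(-0.740) = -0.950479, atanh(-0.91) = -1.527524
z = (z_r − z_0)·√(n−3) = (-0.950479 − (-1.527524))·√20 = 0.577045 · 4.472136 = 2.581

2.581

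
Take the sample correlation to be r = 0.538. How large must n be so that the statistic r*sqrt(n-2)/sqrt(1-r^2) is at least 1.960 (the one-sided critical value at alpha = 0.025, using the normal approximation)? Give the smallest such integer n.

12

Need r·√(n−2)/√(1−r²) ≥ 1.960
√(n−2) ≥ 1.960·√(1−0.289444) / 0.538 = 1.960·0.842945 / 0.538 = 3.0710
n−2 ≥ 9.4310  ⇒  n ≥ 11.4310
Smallest integer n = 12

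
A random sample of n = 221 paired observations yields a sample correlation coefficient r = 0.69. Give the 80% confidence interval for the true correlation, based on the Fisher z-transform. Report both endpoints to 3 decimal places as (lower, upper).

(0.642, 0.733)

z_r = atanh(0.69) = 0.847956;  SE = 1/√(n−3) = 1/√218 = 0.067729
z-limits: 0.847956 ± 1.282·0.067729 = 0.847956 ± 0.086829 = [0.761127, 0.934785]
ρ-limits: (tanh 0.761127, tanh 0.934785) = (0.642, 0.733)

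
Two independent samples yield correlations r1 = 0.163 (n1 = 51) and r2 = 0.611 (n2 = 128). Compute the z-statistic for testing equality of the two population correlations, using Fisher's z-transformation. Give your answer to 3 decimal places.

-3.216

Fisher z-transforms: z1 = atanh(0.163) = 0.164467, z2 = atanh(0.611) = 0.710516; difference d = -0.546049
Var(d) = 1/48 + 1/125 = 0.0208333 + 0.0080000 = 0.0288333
z = d/√Var(d) = -0.546049 / √0.0288333 = -0.546049 / 0.169804 = -3.216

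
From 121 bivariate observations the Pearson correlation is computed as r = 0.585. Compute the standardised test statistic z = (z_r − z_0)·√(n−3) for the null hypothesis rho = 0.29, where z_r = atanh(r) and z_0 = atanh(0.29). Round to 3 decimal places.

z_r = atanh(0.585) = 0.670031,  z_0 = atanh(0.29) = 0.298566
SE = 1/√(n−3) = 1/√118 = 0.092057
z = (z_r − z_0)/SE = (0.670031 − 0.298566) / 0.092057 = 0.371465 / 0.092057 = 4.035

4.035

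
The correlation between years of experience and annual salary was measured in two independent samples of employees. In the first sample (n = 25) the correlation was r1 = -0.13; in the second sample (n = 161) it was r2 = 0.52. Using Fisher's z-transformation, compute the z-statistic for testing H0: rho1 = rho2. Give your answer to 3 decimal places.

z1 = atanh(-0.13) = -0.130740,  z2 = atanh(0.52) = 0.576340
SE = √(1/(n1−3) + 1/(n2−3)) = √(1/22 + 1/158) = √(0.0454545 + 0.0063291) = √0.0517836 = 0.227560
z = (z1 − z2)/SE = (-0.130740 − 0.576340) / 0.227560 = -0.707080 / 0.227560 = -3.107

-3.107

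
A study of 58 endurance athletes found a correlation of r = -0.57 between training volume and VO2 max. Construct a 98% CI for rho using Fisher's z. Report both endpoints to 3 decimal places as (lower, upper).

Fisher z: z_r = atanh(r) = ½·ln((1+(-0.57))/(1−(-0.57))) = -0.647523
SE(z) = 1/√(n−3) = 1/√55 = 0.134840
98% ⇒ z* = 2.326; margin = 2.326·0.134840 = 0.313638
CI on z-scale: (-0.961161, -0.333885)
Back-transform: tanh(-0.961161) = -0.744794, tanh(-0.333885) = -0.322007

(-0.745, -0.322)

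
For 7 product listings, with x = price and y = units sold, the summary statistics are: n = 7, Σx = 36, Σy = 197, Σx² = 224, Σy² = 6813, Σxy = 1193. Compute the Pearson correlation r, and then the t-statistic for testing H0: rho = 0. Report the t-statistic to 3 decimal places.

3.089

Numerator: nΣxy − (Σx)(Σy) = 7·1193 − (36)(197) = 1259
Denominator: √[(nΣx²−(Σx)²)(nΣy²−(Σy)²)]
  nΣx²−(Σx)² = 7·224 − 1296 = 272;  nΣy²−(Σy)² = 7·6813 − 38809 = 8882
  √(272·8882) = √2415904 = 1554.3179
r = 1259 / 1554.3179 = 0.8100
t = r·√(n−2)/√(1−r²) = 0.8100·√5 / √(1−0.656100) = 1.811215 / 0.586430 = 3.089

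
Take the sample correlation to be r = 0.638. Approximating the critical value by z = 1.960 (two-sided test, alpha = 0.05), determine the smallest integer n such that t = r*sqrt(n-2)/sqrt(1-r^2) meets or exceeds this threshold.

Need r·√(n−2)/√(1−r²) ≥ 1.960
√(n−2) ≥ 1.960·√(1−0.407044) / 0.638 = 1.960·0.770036 / 0.638 = 2.3656
n−2 ≥ 5.5961  ⇒  n ≥ 7.5961
Smallest integer n = 8

8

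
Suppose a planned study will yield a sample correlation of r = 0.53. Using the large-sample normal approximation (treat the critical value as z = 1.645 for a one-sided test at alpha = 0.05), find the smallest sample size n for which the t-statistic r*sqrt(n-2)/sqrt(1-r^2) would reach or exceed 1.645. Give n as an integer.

Need r·√(n−2)/√(1−r²) ≥ 1.645
√(n−2) ≥ 1.645·√(1−0.2809) / 0.53 = 1.645·0.847998 / 0.53 = 2.6320
n−2 ≥ 6.9274  ⇒  n ≥ 8.9274
Smallest integer n = 9

9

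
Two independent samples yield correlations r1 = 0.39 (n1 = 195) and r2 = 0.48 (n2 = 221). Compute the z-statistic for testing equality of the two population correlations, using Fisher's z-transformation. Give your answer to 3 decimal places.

-1.123

z1 = atanh(0.39) = 0.411800,  z2 = atanh(0.48) = 0.522984
SE = √(1/(n1−3) + 1/(n2−3)) = √(1/192 + 1/218) = √(0.0052083 + 0.0045872) = √0.0097955 = 0.098972
z = (z1 − z2)/SE = (0.411800 − 0.522984) / 0.098972 = -0.111184 / 0.098972 = -1.123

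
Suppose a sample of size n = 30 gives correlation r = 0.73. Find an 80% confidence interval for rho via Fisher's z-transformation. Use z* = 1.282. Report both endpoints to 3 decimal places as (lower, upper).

z_r = atanh(0.73) = 0.928727;  SE = 1/√(n−3) = 1/√27 = 0.192450
z-limits: 0.928727 ± 1.282·0.192450 = 0.928727 ± 0.246721 = [0.682006, 1.175448]
ρ-limits: (tanh 0.682006, tanh 1.175448) = (0.593, 0.826)

(0.593, 0.826)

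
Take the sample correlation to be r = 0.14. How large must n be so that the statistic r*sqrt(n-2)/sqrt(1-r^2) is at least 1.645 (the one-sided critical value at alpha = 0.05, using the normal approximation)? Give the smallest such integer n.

Need r·√(n−2)/√(1−r²) ≥ 1.645
√(n−2) ≥ 1.645·√(1−0.0196) / 0.14 = 1.645·0.990152 / 0.14 = 11.6343
n−2 ≥ 135.3569  ⇒  n ≥ 137.3569
Smallest integer n = 138

138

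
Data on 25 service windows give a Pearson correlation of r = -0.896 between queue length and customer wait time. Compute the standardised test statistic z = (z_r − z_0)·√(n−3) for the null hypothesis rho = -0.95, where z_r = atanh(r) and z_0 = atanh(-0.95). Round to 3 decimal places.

Fisher z: atanh(-0.896) = -1.451555, atanh(-0.95) = -1.831781
z = (z_r − z_0)·√(n−3) = (-1.451555 − (-1.831781))·√22 = 0.380226 · 4.690416 = 1.783

1.783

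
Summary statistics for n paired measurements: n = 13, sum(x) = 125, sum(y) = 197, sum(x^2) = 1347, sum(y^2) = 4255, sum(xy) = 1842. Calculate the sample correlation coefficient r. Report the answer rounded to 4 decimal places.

Numerator: nΣxy − (Σx)(Σy) = 13·1842 − (125)(197) = -679
Denominator: √[(nΣx²−(Σx)²)(nΣy²−(Σy)²)]
  nΣx²−(Σx)² = 13·1347 − 15625 = 1886;  nΣy²−(Σy)² = 13·4255 − 38809 = 16506
  √(1886·16506) = √31130316 = 5579.4548
r = -679 / 5579.4548 = -0.1217

-0.1217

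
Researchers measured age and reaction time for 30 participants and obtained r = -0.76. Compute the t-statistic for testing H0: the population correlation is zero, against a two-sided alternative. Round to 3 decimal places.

-6.188

t = r·√(n−2) / √(1−r²) with r = -0.76, n = 30
  = -0.76·√28 / √(1 − 0.5776)
  = -0.76·5.291503 / 0.649923
  = -4.021542 / 0.649923 = -6.188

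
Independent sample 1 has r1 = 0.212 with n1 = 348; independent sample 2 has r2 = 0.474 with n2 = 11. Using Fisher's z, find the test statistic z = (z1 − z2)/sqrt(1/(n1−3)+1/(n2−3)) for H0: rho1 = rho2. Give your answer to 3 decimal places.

z1 = atanh(0.212) = 0.215265,  z2 = atanh(0.474) = 0.515217
SE = √(1/(n1−3) + 1/(n2−3)) = √(1/345 + 1/8) = √(0.0028986 + 0.1250000) = √0.1278986 = 0.357629
z = (z1 − z2)/SE = (0.215265 − 0.515217) / 0.357629 = -0.299952 / 0.357629 = -0.839

-0.839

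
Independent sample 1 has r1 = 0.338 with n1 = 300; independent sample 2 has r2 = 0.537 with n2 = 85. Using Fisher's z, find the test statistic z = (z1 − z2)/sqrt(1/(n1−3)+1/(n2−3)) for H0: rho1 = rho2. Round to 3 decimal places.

-1.989

Fisher z-transforms: z1 = atanh(0.338) = 0.351833, z2 = atanh(0.537) = 0.599930; difference d = -0.248097
Var(d) = 1/297 + 1/82 = 0.0033670 + 0.0121951 = 0.0155621
z = d/√Var(d) = -0.248097 / √0.0155621 = -0.248097 / 0.124748 = -1.989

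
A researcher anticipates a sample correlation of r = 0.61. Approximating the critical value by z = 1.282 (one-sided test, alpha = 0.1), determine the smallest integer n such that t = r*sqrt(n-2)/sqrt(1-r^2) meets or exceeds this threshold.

5

Need r·√(n−2)/√(1−r²) ≥ 1.282
√(n−2) ≥ 1.282·√(1−0.3721) / 0.61 = 1.282·0.792401 / 0.61 = 1.6653
n−2 ≥ 2.7732  ⇒  n ≥ 4.7732
Smallest integer n = 5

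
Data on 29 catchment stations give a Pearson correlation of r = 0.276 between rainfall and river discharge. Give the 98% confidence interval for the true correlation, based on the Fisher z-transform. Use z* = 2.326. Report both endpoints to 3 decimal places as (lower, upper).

(-0.171, 0.629)

Fisher z: z_r = atanh(r) = ½·ln((1+0.276)/(1−0.276)) = 0.283347
SE(z) = 1/√(n−3) = 1/√26 = 0.196116
98% ⇒ z* = 2.326; margin = 2.326·0.196116 = 0.456166
CI on z-scale: (-0.172819, 0.739513)
Back-transform: tanh(-0.172819) = -0.171119, tanh(0.739513) = 0.628851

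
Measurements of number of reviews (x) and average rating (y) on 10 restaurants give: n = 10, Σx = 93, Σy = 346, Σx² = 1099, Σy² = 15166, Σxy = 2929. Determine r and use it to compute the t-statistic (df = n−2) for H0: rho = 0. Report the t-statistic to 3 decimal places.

S_xy = nΣxy − ΣxΣy = 10·2929 − 93·346 = 29290 − 32178 = -2888
S_xx = nΣx² − (Σx)² = 10·1099 − 93² = 10990 − 8649 = 2341
S_yy = nΣy² − (Σy)² = 10·15166 − 346² = 151660 − 119716 = 31944
r = S_xy / √(S_xx·S_yy) = -2888 / √(2341·31944) = -2888 / √74780904 = -2888 / 8647.5953 = -0.3340
t = r·√(n−2)/√(1−r²) = -0.3340·√8 / √(1−0.111556) = -0.944695 / 0.942573 = -1.002

-1.002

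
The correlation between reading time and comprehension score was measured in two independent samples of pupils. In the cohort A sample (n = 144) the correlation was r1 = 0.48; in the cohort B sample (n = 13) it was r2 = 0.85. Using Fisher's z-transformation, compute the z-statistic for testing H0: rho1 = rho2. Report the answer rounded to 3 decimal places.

-2.240

Fisher z-transforms: z1 = atanh(0.48) = 0.522984, z2 = atanh(0.85) = 1.256153; difference d = -0.733169
Var(d) = 1/141 + 1/10 = 0.0070922 + 0.1000000 = 0.1070922
z = d/√Var(d) = -0.733169 / √0.1070922 = -0.733169 / 0.327249 = -2.240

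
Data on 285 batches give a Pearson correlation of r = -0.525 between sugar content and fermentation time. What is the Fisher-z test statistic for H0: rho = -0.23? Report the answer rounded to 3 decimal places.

Fisher z: atanh(-0.525) = -0.583217, atanh(-0.23) = -0.234189
z = (z_r − z_0)·√(n−3) = (-0.583217 − (-0.234189))·√282 = -0.349028 · 16.792856 = -5.861

-5.861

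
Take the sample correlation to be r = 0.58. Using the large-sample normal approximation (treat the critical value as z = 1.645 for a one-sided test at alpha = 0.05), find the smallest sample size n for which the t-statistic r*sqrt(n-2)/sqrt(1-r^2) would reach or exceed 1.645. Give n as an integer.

r√(n−2)/√(1−r²) ≥ 1.645  ⇔  n−2 ≥ (1.645)²·(1−r²)/r²
(1−r²)/r² = (1−0.3364)/0.3364 = 1.9727
n ≥ 2 + 2.706025·1.9727 = 2 + 5.3382 = 7.3382
⌈7.3382⌉ = 8

8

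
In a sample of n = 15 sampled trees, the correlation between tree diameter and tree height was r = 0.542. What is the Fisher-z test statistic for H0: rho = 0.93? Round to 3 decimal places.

Fisher z: atanh(0.542) = 0.606983, atanh(0.93) = 1.658390
z = (z_r − z_0)·√(n−3) = (0.606983 − 1.658390)·√12 = -1.051407 · 3.464102 = -3.642

-3.642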